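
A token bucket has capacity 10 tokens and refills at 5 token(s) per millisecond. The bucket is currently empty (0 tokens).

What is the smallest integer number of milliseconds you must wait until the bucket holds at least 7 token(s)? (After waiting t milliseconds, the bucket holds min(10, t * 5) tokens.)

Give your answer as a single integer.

Answer: 2

Derivation:
Need t * 5 >= 7, so t >= 7/5.
Smallest integer t = ceil(7/5) = 2.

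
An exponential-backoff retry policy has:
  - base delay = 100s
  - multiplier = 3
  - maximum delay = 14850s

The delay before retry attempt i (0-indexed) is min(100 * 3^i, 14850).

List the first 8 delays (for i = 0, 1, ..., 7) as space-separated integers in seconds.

Answer: 100 300 900 2700 8100 14850 14850 14850

Derivation:
Computing each delay:
  i=0: min(100*3^0, 14850) = 100
  i=1: min(100*3^1, 14850) = 300
  i=2: min(100*3^2, 14850) = 900
  i=3: min(100*3^3, 14850) = 2700
  i=4: min(100*3^4, 14850) = 8100
  i=5: min(100*3^5, 14850) = 14850
  i=6: min(100*3^6, 14850) = 14850
  i=7: min(100*3^7, 14850) = 14850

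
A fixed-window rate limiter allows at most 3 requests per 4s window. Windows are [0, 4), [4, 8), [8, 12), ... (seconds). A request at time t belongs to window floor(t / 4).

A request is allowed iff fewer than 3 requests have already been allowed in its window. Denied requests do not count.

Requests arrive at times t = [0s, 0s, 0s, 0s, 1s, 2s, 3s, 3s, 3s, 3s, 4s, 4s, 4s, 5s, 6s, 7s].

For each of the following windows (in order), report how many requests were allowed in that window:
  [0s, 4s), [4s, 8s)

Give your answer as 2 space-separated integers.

Processing requests:
  req#1 t=0s (window 0): ALLOW
  req#2 t=0s (window 0): ALLOW
  req#3 t=0s (window 0): ALLOW
  req#4 t=0s (window 0): DENY
  req#5 t=1s (window 0): DENY
  req#6 t=2s (window 0): DENY
  req#7 t=3s (window 0): DENY
  req#8 t=3s (window 0): DENY
  req#9 t=3s (window 0): DENY
  req#10 t=3s (window 0): DENY
  req#11 t=4s (window 1): ALLOW
  req#12 t=4s (window 1): ALLOW
  req#13 t=4s (window 1): ALLOW
  req#14 t=5s (window 1): DENY
  req#15 t=6s (window 1): DENY
  req#16 t=7s (window 1): DENY

Allowed counts by window: 3 3

Answer: 3 3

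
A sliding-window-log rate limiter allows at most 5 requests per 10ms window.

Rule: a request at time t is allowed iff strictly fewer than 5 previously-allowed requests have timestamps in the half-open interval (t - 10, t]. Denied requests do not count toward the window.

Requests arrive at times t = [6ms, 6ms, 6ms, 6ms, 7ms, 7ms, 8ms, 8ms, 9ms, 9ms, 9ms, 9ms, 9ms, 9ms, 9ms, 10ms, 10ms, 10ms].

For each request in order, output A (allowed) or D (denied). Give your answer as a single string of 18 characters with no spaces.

Tracking allowed requests in the window:
  req#1 t=6ms: ALLOW
  req#2 t=6ms: ALLOW
  req#3 t=6ms: ALLOW
  req#4 t=6ms: ALLOW
  req#5 t=7ms: ALLOW
  req#6 t=7ms: DENY
  req#7 t=8ms: DENY
  req#8 t=8ms: DENY
  req#9 t=9ms: DENY
  req#10 t=9ms: DENY
  req#11 t=9ms: DENY
  req#12 t=9ms: DENY
  req#13 t=9ms: DENY
  req#14 t=9ms: DENY
  req#15 t=9ms: DENY
  req#16 t=10ms: DENY
  req#17 t=10ms: DENY
  req#18 t=10ms: DENY

Answer: AAAAADDDDDDDDDDDDD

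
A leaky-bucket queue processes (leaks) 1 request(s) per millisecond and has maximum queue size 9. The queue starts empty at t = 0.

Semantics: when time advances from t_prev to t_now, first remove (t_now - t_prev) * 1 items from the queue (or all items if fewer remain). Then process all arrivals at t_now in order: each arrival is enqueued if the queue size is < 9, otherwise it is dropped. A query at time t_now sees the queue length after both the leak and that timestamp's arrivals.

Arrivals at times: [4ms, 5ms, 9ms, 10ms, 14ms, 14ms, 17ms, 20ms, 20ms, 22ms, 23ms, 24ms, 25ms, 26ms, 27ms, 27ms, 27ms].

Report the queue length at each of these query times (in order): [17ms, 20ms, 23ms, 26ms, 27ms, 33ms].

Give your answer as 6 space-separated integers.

Answer: 1 2 1 1 3 0

Derivation:
Queue lengths at query times:
  query t=17ms: backlog = 1
  query t=20ms: backlog = 2
  query t=23ms: backlog = 1
  query t=26ms: backlog = 1
  query t=27ms: backlog = 3
  query t=33ms: backlog = 0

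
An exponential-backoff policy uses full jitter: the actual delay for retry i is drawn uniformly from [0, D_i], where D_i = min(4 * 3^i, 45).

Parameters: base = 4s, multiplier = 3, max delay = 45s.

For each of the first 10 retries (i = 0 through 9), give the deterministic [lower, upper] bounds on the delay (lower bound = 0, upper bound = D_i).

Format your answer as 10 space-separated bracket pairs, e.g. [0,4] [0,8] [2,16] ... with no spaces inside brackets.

Answer: [0,4] [0,12] [0,36] [0,45] [0,45] [0,45] [0,45] [0,45] [0,45] [0,45]

Derivation:
Computing bounds per retry:
  i=0: D_i=min(4*3^0,45)=4, bounds=[0,4]
  i=1: D_i=min(4*3^1,45)=12, bounds=[0,12]
  i=2: D_i=min(4*3^2,45)=36, bounds=[0,36]
  i=3: D_i=min(4*3^3,45)=45, bounds=[0,45]
  i=4: D_i=min(4*3^4,45)=45, bounds=[0,45]
  i=5: D_i=min(4*3^5,45)=45, bounds=[0,45]
  i=6: D_i=min(4*3^6,45)=45, bounds=[0,45]
  i=7: D_i=min(4*3^7,45)=45, bounds=[0,45]
  i=8: D_i=min(4*3^8,45)=45, bounds=[0,45]
  i=9: D_i=min(4*3^9,45)=45, bounds=[0,45]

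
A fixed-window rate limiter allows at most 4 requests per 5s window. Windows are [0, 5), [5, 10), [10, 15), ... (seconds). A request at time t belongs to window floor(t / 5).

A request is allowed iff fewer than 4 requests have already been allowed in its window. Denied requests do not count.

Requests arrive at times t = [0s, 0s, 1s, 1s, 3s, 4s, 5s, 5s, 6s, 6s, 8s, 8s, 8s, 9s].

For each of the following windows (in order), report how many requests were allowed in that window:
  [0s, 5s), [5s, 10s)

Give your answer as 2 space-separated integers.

Answer: 4 4

Derivation:
Processing requests:
  req#1 t=0s (window 0): ALLOW
  req#2 t=0s (window 0): ALLOW
  req#3 t=1s (window 0): ALLOW
  req#4 t=1s (window 0): ALLOW
  req#5 t=3s (window 0): DENY
  req#6 t=4s (window 0): DENY
  req#7 t=5s (window 1): ALLOW
  req#8 t=5s (window 1): ALLOW
  req#9 t=6s (window 1): ALLOW
  req#10 t=6s (window 1): ALLOW
  req#11 t=8s (window 1): DENY
  req#12 t=8s (window 1): DENY
  req#13 t=8s (window 1): DENY
  req#14 t=9s (window 1): DENY

Allowed counts by window: 4 4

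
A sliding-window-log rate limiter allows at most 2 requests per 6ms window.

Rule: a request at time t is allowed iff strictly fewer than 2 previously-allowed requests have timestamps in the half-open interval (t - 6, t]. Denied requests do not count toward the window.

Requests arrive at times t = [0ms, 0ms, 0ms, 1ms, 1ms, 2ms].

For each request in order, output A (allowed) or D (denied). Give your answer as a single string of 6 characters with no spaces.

Answer: AADDDD

Derivation:
Tracking allowed requests in the window:
  req#1 t=0ms: ALLOW
  req#2 t=0ms: ALLOW
  req#3 t=0ms: DENY
  req#4 t=1ms: DENY
  req#5 t=1ms: DENY
  req#6 t=2ms: DENY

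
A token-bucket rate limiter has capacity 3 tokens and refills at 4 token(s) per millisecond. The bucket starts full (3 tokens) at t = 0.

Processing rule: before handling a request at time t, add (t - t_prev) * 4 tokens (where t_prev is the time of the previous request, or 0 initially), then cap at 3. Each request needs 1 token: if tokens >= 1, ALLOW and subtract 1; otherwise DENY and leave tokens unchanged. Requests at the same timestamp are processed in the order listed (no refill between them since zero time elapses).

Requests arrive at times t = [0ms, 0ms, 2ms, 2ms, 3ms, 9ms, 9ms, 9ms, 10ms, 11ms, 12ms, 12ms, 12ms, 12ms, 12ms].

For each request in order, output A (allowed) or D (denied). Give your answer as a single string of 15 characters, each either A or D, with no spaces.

Simulating step by step:
  req#1 t=0ms: ALLOW
  req#2 t=0ms: ALLOW
  req#3 t=2ms: ALLOW
  req#4 t=2ms: ALLOW
  req#5 t=3ms: ALLOW
  req#6 t=9ms: ALLOW
  req#7 t=9ms: ALLOW
  req#8 t=9ms: ALLOW
  req#9 t=10ms: ALLOW
  req#10 t=11ms: ALLOW
  req#11 t=12ms: ALLOW
  req#12 t=12ms: ALLOW
  req#13 t=12ms: ALLOW
  req#14 t=12ms: DENY
  req#15 t=12ms: DENY

Answer: AAAAAAAAAAAAADD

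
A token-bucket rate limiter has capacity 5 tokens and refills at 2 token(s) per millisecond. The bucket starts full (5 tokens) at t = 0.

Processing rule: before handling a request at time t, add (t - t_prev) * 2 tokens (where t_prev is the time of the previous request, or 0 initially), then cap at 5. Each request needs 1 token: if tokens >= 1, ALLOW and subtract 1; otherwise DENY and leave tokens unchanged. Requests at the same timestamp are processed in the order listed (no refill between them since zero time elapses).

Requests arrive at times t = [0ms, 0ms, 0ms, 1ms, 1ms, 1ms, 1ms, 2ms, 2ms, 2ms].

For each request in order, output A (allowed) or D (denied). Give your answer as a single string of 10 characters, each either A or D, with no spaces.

Answer: AAAAAAAAAD

Derivation:
Simulating step by step:
  req#1 t=0ms: ALLOW
  req#2 t=0ms: ALLOW
  req#3 t=0ms: ALLOW
  req#4 t=1ms: ALLOW
  req#5 t=1ms: ALLOW
  req#6 t=1ms: ALLOW
  req#7 t=1ms: ALLOW
  req#8 t=2ms: ALLOW
  req#9 t=2ms: ALLOW
  req#10 t=2ms: DENY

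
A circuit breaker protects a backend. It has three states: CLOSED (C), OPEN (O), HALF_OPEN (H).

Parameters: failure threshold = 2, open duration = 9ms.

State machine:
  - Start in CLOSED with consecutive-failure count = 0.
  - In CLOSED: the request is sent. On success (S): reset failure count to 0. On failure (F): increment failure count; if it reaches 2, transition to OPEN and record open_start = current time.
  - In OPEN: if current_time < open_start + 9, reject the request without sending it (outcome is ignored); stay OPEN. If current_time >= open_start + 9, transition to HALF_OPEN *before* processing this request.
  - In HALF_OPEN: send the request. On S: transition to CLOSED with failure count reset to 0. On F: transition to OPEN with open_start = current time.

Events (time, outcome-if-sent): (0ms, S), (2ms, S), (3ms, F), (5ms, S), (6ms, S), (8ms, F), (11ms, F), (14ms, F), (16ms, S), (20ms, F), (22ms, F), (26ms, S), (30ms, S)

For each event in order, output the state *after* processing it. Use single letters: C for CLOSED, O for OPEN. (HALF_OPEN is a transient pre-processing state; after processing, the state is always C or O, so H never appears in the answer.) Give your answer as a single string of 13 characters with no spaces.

Answer: CCCCCCOOOOOOC

Derivation:
State after each event:
  event#1 t=0ms outcome=S: state=CLOSED
  event#2 t=2ms outcome=S: state=CLOSED
  event#3 t=3ms outcome=F: state=CLOSED
  event#4 t=5ms outcome=S: state=CLOSED
  event#5 t=6ms outcome=S: state=CLOSED
  event#6 t=8ms outcome=F: state=CLOSED
  event#7 t=11ms outcome=F: state=OPEN
  event#8 t=14ms outcome=F: state=OPEN
  event#9 t=16ms outcome=S: state=OPEN
  event#10 t=20ms outcome=F: state=OPEN
  event#11 t=22ms outcome=F: state=OPEN
  event#12 t=26ms outcome=S: state=OPEN
  event#13 t=30ms outcome=S: state=CLOSED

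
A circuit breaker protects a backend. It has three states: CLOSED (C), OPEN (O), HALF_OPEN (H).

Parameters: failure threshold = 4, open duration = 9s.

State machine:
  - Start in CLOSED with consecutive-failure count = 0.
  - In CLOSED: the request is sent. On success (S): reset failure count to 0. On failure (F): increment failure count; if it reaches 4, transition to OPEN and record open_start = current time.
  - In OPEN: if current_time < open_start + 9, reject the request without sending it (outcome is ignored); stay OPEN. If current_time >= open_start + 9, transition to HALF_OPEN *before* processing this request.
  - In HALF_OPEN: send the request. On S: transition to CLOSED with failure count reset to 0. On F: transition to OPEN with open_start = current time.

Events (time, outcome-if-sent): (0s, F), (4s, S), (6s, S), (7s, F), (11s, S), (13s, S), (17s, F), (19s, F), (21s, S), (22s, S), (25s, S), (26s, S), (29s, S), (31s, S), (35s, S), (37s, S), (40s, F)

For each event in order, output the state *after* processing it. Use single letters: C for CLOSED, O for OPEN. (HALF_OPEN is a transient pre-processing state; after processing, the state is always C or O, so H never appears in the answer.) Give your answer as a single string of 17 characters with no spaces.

Answer: CCCCCCCCCCCCCCCCC

Derivation:
State after each event:
  event#1 t=0s outcome=F: state=CLOSED
  event#2 t=4s outcome=S: state=CLOSED
  event#3 t=6s outcome=S: state=CLOSED
  event#4 t=7s outcome=F: state=CLOSED
  event#5 t=11s outcome=S: state=CLOSED
  event#6 t=13s outcome=S: state=CLOSED
  event#7 t=17s outcome=F: state=CLOSED
  event#8 t=19s outcome=F: state=CLOSED
  event#9 t=21s outcome=S: state=CLOSED
  event#10 t=22s outcome=S: state=CLOSED
  event#11 t=25s outcome=S: state=CLOSED
  event#12 t=26s outcome=S: state=CLOSED
  event#13 t=29s outcome=S: state=CLOSED
  event#14 t=31s outcome=S: state=CLOSED
  event#15 t=35s outcome=S: state=CLOSED
  event#16 t=37s outcome=S: state=CLOSED
  event#17 t=40s outcome=F: state=CLOSED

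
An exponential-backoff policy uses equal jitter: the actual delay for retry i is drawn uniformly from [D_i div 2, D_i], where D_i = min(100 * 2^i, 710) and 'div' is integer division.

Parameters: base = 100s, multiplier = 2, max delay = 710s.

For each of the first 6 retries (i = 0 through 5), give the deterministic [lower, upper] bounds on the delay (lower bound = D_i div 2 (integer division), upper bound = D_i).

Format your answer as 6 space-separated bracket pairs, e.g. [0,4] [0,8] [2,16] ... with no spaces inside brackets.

Computing bounds per retry:
  i=0: D_i=min(100*2^0,710)=100, bounds=[50,100]
  i=1: D_i=min(100*2^1,710)=200, bounds=[100,200]
  i=2: D_i=min(100*2^2,710)=400, bounds=[200,400]
  i=3: D_i=min(100*2^3,710)=710, bounds=[355,710]
  i=4: D_i=min(100*2^4,710)=710, bounds=[355,710]
  i=5: D_i=min(100*2^5,710)=710, bounds=[355,710]

Answer: [50,100] [100,200] [200,400] [355,710] [355,710] [355,710]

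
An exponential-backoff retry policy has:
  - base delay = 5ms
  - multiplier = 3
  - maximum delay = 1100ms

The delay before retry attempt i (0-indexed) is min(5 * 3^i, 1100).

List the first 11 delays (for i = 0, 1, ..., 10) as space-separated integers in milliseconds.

Answer: 5 15 45 135 405 1100 1100 1100 1100 1100 1100

Derivation:
Computing each delay:
  i=0: min(5*3^0, 1100) = 5
  i=1: min(5*3^1, 1100) = 15
  i=2: min(5*3^2, 1100) = 45
  i=3: min(5*3^3, 1100) = 135
  i=4: min(5*3^4, 1100) = 405
  i=5: min(5*3^5, 1100) = 1100
  i=6: min(5*3^6, 1100) = 1100
  i=7: min(5*3^7, 1100) = 1100
  i=8: min(5*3^8, 1100) = 1100
  i=9: min(5*3^9, 1100) = 1100
  i=10: min(5*3^10, 1100) = 1100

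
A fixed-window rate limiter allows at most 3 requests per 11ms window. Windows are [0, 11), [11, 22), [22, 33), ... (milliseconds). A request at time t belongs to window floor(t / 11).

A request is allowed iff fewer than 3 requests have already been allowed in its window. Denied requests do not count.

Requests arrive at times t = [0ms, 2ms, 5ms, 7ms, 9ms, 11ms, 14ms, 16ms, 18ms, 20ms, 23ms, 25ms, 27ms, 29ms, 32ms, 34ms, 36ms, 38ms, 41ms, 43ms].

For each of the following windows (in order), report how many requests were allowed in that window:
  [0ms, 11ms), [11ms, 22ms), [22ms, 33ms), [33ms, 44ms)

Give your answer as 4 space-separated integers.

Processing requests:
  req#1 t=0ms (window 0): ALLOW
  req#2 t=2ms (window 0): ALLOW
  req#3 t=5ms (window 0): ALLOW
  req#4 t=7ms (window 0): DENY
  req#5 t=9ms (window 0): DENY
  req#6 t=11ms (window 1): ALLOW
  req#7 t=14ms (window 1): ALLOW
  req#8 t=16ms (window 1): ALLOW
  req#9 t=18ms (window 1): DENY
  req#10 t=20ms (window 1): DENY
  req#11 t=23ms (window 2): ALLOW
  req#12 t=25ms (window 2): ALLOW
  req#13 t=27ms (window 2): ALLOW
  req#14 t=29ms (window 2): DENY
  req#15 t=32ms (window 2): DENY
  req#16 t=34ms (window 3): ALLOW
  req#17 t=36ms (window 3): ALLOW
  req#18 t=38ms (window 3): ALLOW
  req#19 t=41ms (window 3): DENY
  req#20 t=43ms (window 3): DENY

Allowed counts by window: 3 3 3 3

Answer: 3 3 3 3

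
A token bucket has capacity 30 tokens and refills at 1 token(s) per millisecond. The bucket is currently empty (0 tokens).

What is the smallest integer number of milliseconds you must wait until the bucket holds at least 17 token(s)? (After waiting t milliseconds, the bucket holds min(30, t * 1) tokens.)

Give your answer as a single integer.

Answer: 17

Derivation:
Need t * 1 >= 17, so t >= 17/1.
Smallest integer t = ceil(17/1) = 17.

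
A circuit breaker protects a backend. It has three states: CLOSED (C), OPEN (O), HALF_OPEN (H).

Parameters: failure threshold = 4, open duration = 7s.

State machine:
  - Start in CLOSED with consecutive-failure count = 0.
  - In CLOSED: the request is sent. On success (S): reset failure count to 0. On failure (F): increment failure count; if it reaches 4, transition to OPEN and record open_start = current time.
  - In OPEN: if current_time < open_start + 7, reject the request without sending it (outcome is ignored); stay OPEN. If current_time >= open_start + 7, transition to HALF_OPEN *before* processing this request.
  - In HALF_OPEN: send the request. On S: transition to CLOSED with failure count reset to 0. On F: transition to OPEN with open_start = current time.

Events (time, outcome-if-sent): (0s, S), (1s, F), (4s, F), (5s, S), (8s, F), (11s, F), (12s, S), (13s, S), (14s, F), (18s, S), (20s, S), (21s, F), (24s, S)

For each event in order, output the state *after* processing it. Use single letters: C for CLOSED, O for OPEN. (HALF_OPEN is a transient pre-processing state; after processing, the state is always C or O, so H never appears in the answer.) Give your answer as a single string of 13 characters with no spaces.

Answer: CCCCCCCCCCCCC

Derivation:
State after each event:
  event#1 t=0s outcome=S: state=CLOSED
  event#2 t=1s outcome=F: state=CLOSED
  event#3 t=4s outcome=F: state=CLOSED
  event#4 t=5s outcome=S: state=CLOSED
  event#5 t=8s outcome=F: state=CLOSED
  event#6 t=11s outcome=F: state=CLOSED
  event#7 t=12s outcome=S: state=CLOSED
  event#8 t=13s outcome=S: state=CLOSED
  event#9 t=14s outcome=F: state=CLOSED
  event#10 t=18s outcome=S: state=CLOSED
  event#11 t=20s outcome=S: state=CLOSED
  event#12 t=21s outcome=F: state=CLOSED
  event#13 t=24s outcome=S: state=CLOSED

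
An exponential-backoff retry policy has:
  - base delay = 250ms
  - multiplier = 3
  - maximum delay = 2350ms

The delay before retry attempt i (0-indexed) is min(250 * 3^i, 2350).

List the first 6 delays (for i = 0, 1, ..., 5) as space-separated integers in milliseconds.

Answer: 250 750 2250 2350 2350 2350

Derivation:
Computing each delay:
  i=0: min(250*3^0, 2350) = 250
  i=1: min(250*3^1, 2350) = 750
  i=2: min(250*3^2, 2350) = 2250
  i=3: min(250*3^3, 2350) = 2350
  i=4: min(250*3^4, 2350) = 2350
  i=5: min(250*3^5, 2350) = 2350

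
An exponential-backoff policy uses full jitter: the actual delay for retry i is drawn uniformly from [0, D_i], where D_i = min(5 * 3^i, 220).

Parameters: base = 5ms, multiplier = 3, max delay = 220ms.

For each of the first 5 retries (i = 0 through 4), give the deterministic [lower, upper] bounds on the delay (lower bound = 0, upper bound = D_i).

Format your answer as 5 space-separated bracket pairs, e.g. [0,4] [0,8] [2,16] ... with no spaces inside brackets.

Answer: [0,5] [0,15] [0,45] [0,135] [0,220]

Derivation:
Computing bounds per retry:
  i=0: D_i=min(5*3^0,220)=5, bounds=[0,5]
  i=1: D_i=min(5*3^1,220)=15, bounds=[0,15]
  i=2: D_i=min(5*3^2,220)=45, bounds=[0,45]
  i=3: D_i=min(5*3^3,220)=135, bounds=[0,135]
  i=4: D_i=min(5*3^4,220)=220, bounds=[0,220]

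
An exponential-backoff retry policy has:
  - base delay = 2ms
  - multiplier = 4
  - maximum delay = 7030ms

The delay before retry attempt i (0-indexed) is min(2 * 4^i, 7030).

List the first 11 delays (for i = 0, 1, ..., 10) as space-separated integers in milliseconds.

Answer: 2 8 32 128 512 2048 7030 7030 7030 7030 7030

Derivation:
Computing each delay:
  i=0: min(2*4^0, 7030) = 2
  i=1: min(2*4^1, 7030) = 8
  i=2: min(2*4^2, 7030) = 32
  i=3: min(2*4^3, 7030) = 128
  i=4: min(2*4^4, 7030) = 512
  i=5: min(2*4^5, 7030) = 2048
  i=6: min(2*4^6, 7030) = 7030
  i=7: min(2*4^7, 7030) = 7030
  i=8: min(2*4^8, 7030) = 7030
  i=9: min(2*4^9, 7030) = 7030
  i=10: min(2*4^10, 7030) = 7030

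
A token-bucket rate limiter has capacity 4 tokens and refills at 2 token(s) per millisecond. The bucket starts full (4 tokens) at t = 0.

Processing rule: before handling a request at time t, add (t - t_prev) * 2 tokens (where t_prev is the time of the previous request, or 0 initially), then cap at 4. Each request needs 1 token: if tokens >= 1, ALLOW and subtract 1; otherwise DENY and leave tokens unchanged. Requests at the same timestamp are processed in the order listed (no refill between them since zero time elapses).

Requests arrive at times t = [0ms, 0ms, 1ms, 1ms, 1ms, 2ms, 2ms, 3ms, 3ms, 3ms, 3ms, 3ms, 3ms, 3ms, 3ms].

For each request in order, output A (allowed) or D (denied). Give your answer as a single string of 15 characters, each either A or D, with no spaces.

Answer: AAAAAAAAAADDDDD

Derivation:
Simulating step by step:
  req#1 t=0ms: ALLOW
  req#2 t=0ms: ALLOW
  req#3 t=1ms: ALLOW
  req#4 t=1ms: ALLOW
  req#5 t=1ms: ALLOW
  req#6 t=2ms: ALLOW
  req#7 t=2ms: ALLOW
  req#8 t=3ms: ALLOW
  req#9 t=3ms: ALLOW
  req#10 t=3ms: ALLOW
  req#11 t=3ms: DENY
  req#12 t=3ms: DENY
  req#13 t=3ms: DENY
  req#14 t=3ms: DENY
  req#15 t=3ms: DENY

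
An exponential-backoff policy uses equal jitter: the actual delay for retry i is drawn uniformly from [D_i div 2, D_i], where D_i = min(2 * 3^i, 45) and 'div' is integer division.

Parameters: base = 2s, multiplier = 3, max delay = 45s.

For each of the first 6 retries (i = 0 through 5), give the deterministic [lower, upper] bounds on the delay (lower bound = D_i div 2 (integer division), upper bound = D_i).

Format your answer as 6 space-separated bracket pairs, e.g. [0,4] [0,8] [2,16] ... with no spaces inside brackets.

Computing bounds per retry:
  i=0: D_i=min(2*3^0,45)=2, bounds=[1,2]
  i=1: D_i=min(2*3^1,45)=6, bounds=[3,6]
  i=2: D_i=min(2*3^2,45)=18, bounds=[9,18]
  i=3: D_i=min(2*3^3,45)=45, bounds=[22,45]
  i=4: D_i=min(2*3^4,45)=45, bounds=[22,45]
  i=5: D_i=min(2*3^5,45)=45, bounds=[22,45]

Answer: [1,2] [3,6] [9,18] [22,45] [22,45] [22,45]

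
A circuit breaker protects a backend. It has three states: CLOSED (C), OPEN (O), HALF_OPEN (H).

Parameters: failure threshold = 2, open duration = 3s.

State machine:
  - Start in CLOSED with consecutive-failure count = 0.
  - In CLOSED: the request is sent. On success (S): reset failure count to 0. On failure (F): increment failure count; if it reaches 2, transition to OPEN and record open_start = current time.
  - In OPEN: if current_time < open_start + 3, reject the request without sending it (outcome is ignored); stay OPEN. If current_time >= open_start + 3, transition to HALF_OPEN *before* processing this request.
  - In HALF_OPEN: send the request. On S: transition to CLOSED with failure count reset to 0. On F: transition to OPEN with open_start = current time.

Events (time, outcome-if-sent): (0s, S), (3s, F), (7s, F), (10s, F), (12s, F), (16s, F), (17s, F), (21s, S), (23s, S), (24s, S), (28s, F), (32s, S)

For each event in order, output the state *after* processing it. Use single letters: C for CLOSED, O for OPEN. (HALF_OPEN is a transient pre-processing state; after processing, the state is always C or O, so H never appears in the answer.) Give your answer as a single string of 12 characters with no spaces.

Answer: CCOOOOOCCCCC

Derivation:
State after each event:
  event#1 t=0s outcome=S: state=CLOSED
  event#2 t=3s outcome=F: state=CLOSED
  event#3 t=7s outcome=F: state=OPEN
  event#4 t=10s outcome=F: state=OPEN
  event#5 t=12s outcome=F: state=OPEN
  event#6 t=16s outcome=F: state=OPEN
  event#7 t=17s outcome=F: state=OPEN
  event#8 t=21s outcome=S: state=CLOSED
  event#9 t=23s outcome=S: state=CLOSED
  event#10 t=24s outcome=S: state=CLOSED
  event#11 t=28s outcome=F: state=CLOSED
  event#12 t=32s outcome=S: state=CLOSED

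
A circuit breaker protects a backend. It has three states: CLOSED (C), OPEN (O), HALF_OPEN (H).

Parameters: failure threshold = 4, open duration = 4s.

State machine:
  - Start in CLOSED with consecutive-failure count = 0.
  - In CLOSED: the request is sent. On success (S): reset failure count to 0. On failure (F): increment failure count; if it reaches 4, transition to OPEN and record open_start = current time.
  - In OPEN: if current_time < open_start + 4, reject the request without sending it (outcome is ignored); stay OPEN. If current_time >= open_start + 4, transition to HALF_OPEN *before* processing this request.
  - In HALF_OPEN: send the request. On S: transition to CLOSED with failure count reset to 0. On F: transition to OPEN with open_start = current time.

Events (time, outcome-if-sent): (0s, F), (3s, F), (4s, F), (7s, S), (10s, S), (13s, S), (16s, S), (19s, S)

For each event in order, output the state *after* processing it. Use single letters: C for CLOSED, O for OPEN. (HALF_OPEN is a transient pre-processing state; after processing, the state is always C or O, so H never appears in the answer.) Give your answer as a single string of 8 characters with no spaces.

Answer: CCCCCCCC

Derivation:
State after each event:
  event#1 t=0s outcome=F: state=CLOSED
  event#2 t=3s outcome=F: state=CLOSED
  event#3 t=4s outcome=F: state=CLOSED
  event#4 t=7s outcome=S: state=CLOSED
  event#5 t=10s outcome=S: state=CLOSED
  event#6 t=13s outcome=S: state=CLOSED
  event#7 t=16s outcome=S: state=CLOSED
  event#8 t=19s outcome=S: state=CLOSED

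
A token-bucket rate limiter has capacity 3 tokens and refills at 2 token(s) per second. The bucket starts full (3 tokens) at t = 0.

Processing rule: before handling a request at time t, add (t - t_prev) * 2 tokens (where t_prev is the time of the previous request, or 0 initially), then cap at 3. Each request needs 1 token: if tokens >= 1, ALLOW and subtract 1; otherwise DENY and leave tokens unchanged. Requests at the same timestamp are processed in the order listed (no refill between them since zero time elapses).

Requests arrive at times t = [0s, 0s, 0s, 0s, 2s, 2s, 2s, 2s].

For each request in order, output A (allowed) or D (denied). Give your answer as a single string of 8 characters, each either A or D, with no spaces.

Answer: AAADAAAD

Derivation:
Simulating step by step:
  req#1 t=0s: ALLOW
  req#2 t=0s: ALLOW
  req#3 t=0s: ALLOW
  req#4 t=0s: DENY
  req#5 t=2s: ALLOW
  req#6 t=2s: ALLOW
  req#7 t=2s: ALLOW
  req#8 t=2s: DENY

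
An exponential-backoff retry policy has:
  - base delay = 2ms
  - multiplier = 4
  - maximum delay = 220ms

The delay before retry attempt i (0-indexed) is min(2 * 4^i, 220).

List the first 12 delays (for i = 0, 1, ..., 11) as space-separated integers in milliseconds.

Answer: 2 8 32 128 220 220 220 220 220 220 220 220

Derivation:
Computing each delay:
  i=0: min(2*4^0, 220) = 2
  i=1: min(2*4^1, 220) = 8
  i=2: min(2*4^2, 220) = 32
  i=3: min(2*4^3, 220) = 128
  i=4: min(2*4^4, 220) = 220
  i=5: min(2*4^5, 220) = 220
  i=6: min(2*4^6, 220) = 220
  i=7: min(2*4^7, 220) = 220
  i=8: min(2*4^8, 220) = 220
  i=9: min(2*4^9, 220) = 220
  i=10: min(2*4^10, 220) = 220
  i=11: min(2*4^11, 220) = 220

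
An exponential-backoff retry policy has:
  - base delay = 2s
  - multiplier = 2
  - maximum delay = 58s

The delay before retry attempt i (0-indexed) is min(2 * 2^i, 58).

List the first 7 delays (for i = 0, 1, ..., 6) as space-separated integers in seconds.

Computing each delay:
  i=0: min(2*2^0, 58) = 2
  i=1: min(2*2^1, 58) = 4
  i=2: min(2*2^2, 58) = 8
  i=3: min(2*2^3, 58) = 16
  i=4: min(2*2^4, 58) = 32
  i=5: min(2*2^5, 58) = 58
  i=6: min(2*2^6, 58) = 58

Answer: 2 4 8 16 32 58 58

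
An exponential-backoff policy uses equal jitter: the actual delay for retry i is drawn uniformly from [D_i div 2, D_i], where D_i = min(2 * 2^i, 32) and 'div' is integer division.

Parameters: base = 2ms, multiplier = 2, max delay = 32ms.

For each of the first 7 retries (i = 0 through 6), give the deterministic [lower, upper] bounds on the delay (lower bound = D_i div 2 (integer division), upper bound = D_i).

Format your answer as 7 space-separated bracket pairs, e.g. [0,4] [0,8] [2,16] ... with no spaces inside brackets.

Answer: [1,2] [2,4] [4,8] [8,16] [16,32] [16,32] [16,32]

Derivation:
Computing bounds per retry:
  i=0: D_i=min(2*2^0,32)=2, bounds=[1,2]
  i=1: D_i=min(2*2^1,32)=4, bounds=[2,4]
  i=2: D_i=min(2*2^2,32)=8, bounds=[4,8]
  i=3: D_i=min(2*2^3,32)=16, bounds=[8,16]
  i=4: D_i=min(2*2^4,32)=32, bounds=[16,32]
  i=5: D_i=min(2*2^5,32)=32, bounds=[16,32]
  i=6: D_i=min(2*2^6,32)=32, bounds=[16,32]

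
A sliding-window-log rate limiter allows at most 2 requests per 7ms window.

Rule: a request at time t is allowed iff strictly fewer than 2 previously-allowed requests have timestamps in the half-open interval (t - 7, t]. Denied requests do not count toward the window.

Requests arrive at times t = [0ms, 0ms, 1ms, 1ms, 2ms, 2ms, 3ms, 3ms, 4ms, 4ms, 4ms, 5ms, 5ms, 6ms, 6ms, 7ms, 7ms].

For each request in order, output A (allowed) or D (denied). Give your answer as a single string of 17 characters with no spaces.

Tracking allowed requests in the window:
  req#1 t=0ms: ALLOW
  req#2 t=0ms: ALLOW
  req#3 t=1ms: DENY
  req#4 t=1ms: DENY
  req#5 t=2ms: DENY
  req#6 t=2ms: DENY
  req#7 t=3ms: DENY
  req#8 t=3ms: DENY
  req#9 t=4ms: DENY
  req#10 t=4ms: DENY
  req#11 t=4ms: DENY
  req#12 t=5ms: DENY
  req#13 t=5ms: DENY
  req#14 t=6ms: DENY
  req#15 t=6ms: DENY
  req#16 t=7ms: ALLOW
  req#17 t=7ms: ALLOW

Answer: AADDDDDDDDDDDDDAA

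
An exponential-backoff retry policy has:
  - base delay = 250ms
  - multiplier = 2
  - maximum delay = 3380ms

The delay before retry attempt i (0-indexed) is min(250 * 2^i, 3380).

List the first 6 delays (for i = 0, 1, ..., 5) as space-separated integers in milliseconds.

Computing each delay:
  i=0: min(250*2^0, 3380) = 250
  i=1: min(250*2^1, 3380) = 500
  i=2: min(250*2^2, 3380) = 1000
  i=3: min(250*2^3, 3380) = 2000
  i=4: min(250*2^4, 3380) = 3380
  i=5: min(250*2^5, 3380) = 3380

Answer: 250 500 1000 2000 3380 3380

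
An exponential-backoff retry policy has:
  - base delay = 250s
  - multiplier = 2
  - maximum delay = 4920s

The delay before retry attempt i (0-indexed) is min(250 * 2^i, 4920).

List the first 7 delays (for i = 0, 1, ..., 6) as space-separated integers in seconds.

Answer: 250 500 1000 2000 4000 4920 4920

Derivation:
Computing each delay:
  i=0: min(250*2^0, 4920) = 250
  i=1: min(250*2^1, 4920) = 500
  i=2: min(250*2^2, 4920) = 1000
  i=3: min(250*2^3, 4920) = 2000
  i=4: min(250*2^4, 4920) = 4000
  i=5: min(250*2^5, 4920) = 4920
  i=6: min(250*2^6, 4920) = 4920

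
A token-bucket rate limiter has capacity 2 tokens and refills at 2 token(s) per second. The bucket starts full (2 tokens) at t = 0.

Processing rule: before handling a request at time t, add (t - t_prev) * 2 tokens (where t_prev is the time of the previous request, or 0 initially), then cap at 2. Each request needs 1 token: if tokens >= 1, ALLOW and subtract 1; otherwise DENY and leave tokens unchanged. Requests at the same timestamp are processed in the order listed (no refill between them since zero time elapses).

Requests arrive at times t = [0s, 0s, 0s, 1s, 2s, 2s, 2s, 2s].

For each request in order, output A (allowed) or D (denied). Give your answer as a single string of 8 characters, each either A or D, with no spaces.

Simulating step by step:
  req#1 t=0s: ALLOW
  req#2 t=0s: ALLOW
  req#3 t=0s: DENY
  req#4 t=1s: ALLOW
  req#5 t=2s: ALLOW
  req#6 t=2s: ALLOW
  req#7 t=2s: DENY
  req#8 t=2s: DENY

Answer: AADAAADD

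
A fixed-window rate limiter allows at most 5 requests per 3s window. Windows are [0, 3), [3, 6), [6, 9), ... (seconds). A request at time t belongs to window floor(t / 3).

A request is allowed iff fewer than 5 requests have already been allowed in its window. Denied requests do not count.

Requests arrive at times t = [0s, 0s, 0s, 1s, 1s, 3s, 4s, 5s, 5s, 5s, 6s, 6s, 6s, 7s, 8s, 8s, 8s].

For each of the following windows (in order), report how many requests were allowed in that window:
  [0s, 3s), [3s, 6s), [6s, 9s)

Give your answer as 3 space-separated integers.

Processing requests:
  req#1 t=0s (window 0): ALLOW
  req#2 t=0s (window 0): ALLOW
  req#3 t=0s (window 0): ALLOW
  req#4 t=1s (window 0): ALLOW
  req#5 t=1s (window 0): ALLOW
  req#6 t=3s (window 1): ALLOW
  req#7 t=4s (window 1): ALLOW
  req#8 t=5s (window 1): ALLOW
  req#9 t=5s (window 1): ALLOW
  req#10 t=5s (window 1): ALLOW
  req#11 t=6s (window 2): ALLOW
  req#12 t=6s (window 2): ALLOW
  req#13 t=6s (window 2): ALLOW
  req#14 t=7s (window 2): ALLOW
  req#15 t=8s (window 2): ALLOW
  req#16 t=8s (window 2): DENY
  req#17 t=8s (window 2): DENY

Allowed counts by window: 5 5 5

Answer: 5 5 5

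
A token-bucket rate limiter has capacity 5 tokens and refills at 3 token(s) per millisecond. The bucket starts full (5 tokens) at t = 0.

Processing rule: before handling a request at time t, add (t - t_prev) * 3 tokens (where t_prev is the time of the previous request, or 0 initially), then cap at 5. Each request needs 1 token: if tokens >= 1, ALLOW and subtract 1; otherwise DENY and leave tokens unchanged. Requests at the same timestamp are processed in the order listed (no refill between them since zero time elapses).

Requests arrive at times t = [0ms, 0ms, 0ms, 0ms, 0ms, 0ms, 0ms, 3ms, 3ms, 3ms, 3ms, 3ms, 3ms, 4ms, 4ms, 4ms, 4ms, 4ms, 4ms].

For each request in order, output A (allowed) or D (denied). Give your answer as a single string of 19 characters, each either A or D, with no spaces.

Simulating step by step:
  req#1 t=0ms: ALLOW
  req#2 t=0ms: ALLOW
  req#3 t=0ms: ALLOW
  req#4 t=0ms: ALLOW
  req#5 t=0ms: ALLOW
  req#6 t=0ms: DENY
  req#7 t=0ms: DENY
  req#8 t=3ms: ALLOW
  req#9 t=3ms: ALLOW
  req#10 t=3ms: ALLOW
  req#11 t=3ms: ALLOW
  req#12 t=3ms: ALLOW
  req#13 t=3ms: DENY
  req#14 t=4ms: ALLOW
  req#15 t=4ms: ALLOW
  req#16 t=4ms: ALLOW
  req#17 t=4ms: DENY
  req#18 t=4ms: DENY
  req#19 t=4ms: DENY

Answer: AAAAADDAAAAADAAADDD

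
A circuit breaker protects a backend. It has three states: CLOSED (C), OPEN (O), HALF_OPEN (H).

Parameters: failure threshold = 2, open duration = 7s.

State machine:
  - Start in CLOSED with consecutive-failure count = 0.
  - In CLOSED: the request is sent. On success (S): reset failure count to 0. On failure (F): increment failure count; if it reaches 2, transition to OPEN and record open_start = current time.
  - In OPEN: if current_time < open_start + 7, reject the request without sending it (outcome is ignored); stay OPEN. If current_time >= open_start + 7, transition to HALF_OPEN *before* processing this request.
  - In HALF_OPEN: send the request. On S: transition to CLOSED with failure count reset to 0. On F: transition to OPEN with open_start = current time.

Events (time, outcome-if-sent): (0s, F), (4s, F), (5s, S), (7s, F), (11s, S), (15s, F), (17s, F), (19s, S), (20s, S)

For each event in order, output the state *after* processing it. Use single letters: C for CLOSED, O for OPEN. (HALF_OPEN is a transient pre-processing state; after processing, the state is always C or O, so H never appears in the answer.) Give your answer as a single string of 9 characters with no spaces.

State after each event:
  event#1 t=0s outcome=F: state=CLOSED
  event#2 t=4s outcome=F: state=OPEN
  event#3 t=5s outcome=S: state=OPEN
  event#4 t=7s outcome=F: state=OPEN
  event#5 t=11s outcome=S: state=CLOSED
  event#6 t=15s outcome=F: state=CLOSED
  event#7 t=17s outcome=F: state=OPEN
  event#8 t=19s outcome=S: state=OPEN
  event#9 t=20s outcome=S: state=OPEN

Answer: COOOCCOOO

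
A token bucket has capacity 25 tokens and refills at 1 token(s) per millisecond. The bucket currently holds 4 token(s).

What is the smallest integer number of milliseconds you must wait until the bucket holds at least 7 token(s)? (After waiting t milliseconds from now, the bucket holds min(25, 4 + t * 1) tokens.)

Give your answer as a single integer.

Answer: 3

Derivation:
Need 4 + t * 1 >= 7, so t >= 3/1.
Smallest integer t = ceil(3/1) = 3.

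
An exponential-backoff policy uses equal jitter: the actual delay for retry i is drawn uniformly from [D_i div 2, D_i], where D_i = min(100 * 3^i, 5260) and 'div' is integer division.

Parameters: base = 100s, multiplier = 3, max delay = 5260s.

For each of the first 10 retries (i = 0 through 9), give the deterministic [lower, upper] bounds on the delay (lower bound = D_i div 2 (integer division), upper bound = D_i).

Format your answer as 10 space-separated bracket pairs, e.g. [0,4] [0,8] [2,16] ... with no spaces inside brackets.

Computing bounds per retry:
  i=0: D_i=min(100*3^0,5260)=100, bounds=[50,100]
  i=1: D_i=min(100*3^1,5260)=300, bounds=[150,300]
  i=2: D_i=min(100*3^2,5260)=900, bounds=[450,900]
  i=3: D_i=min(100*3^3,5260)=2700, bounds=[1350,2700]
  i=4: D_i=min(100*3^4,5260)=5260, bounds=[2630,5260]
  i=5: D_i=min(100*3^5,5260)=5260, bounds=[2630,5260]
  i=6: D_i=min(100*3^6,5260)=5260, bounds=[2630,5260]
  i=7: D_i=min(100*3^7,5260)=5260, bounds=[2630,5260]
  i=8: D_i=min(100*3^8,5260)=5260, bounds=[2630,5260]
  i=9: D_i=min(100*3^9,5260)=5260, bounds=[2630,5260]

Answer: [50,100] [150,300] [450,900] [1350,2700] [2630,5260] [2630,5260] [2630,5260] [2630,5260] [2630,5260] [2630,5260]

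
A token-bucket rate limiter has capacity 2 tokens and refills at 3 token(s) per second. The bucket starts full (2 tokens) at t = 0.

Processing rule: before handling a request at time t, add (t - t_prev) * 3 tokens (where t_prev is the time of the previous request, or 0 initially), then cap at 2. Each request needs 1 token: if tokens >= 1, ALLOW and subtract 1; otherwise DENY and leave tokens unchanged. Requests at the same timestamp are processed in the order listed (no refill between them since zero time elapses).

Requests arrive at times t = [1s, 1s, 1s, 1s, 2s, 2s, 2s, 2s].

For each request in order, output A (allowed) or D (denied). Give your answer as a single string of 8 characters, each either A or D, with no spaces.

Answer: AADDAADD

Derivation:
Simulating step by step:
  req#1 t=1s: ALLOW
  req#2 t=1s: ALLOW
  req#3 t=1s: DENY
  req#4 t=1s: DENY
  req#5 t=2s: ALLOW
  req#6 t=2s: ALLOW
  req#7 t=2s: DENY
  req#8 t=2s: DENY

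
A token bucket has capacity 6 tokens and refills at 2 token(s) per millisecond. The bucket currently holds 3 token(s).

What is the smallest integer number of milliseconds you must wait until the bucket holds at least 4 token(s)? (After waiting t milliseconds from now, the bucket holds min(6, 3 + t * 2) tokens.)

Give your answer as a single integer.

Need 3 + t * 2 >= 4, so t >= 1/2.
Smallest integer t = ceil(1/2) = 1.

Answer: 1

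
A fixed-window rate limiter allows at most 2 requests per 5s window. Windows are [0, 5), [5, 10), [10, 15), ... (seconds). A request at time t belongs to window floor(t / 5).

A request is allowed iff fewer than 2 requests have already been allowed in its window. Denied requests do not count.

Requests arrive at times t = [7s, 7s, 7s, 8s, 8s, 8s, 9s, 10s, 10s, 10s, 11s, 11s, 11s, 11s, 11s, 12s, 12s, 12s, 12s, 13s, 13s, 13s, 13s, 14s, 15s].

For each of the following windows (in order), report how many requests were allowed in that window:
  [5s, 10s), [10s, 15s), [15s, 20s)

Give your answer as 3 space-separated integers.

Answer: 2 2 1

Derivation:
Processing requests:
  req#1 t=7s (window 1): ALLOW
  req#2 t=7s (window 1): ALLOW
  req#3 t=7s (window 1): DENY
  req#4 t=8s (window 1): DENY
  req#5 t=8s (window 1): DENY
  req#6 t=8s (window 1): DENY
  req#7 t=9s (window 1): DENY
  req#8 t=10s (window 2): ALLOW
  req#9 t=10s (window 2): ALLOW
  req#10 t=10s (window 2): DENY
  req#11 t=11s (window 2): DENY
  req#12 t=11s (window 2): DENY
  req#13 t=11s (window 2): DENY
  req#14 t=11s (window 2): DENY
  req#15 t=11s (window 2): DENY
  req#16 t=12s (window 2): DENY
  req#17 t=12s (window 2): DENY
  req#18 t=12s (window 2): DENY
  req#19 t=12s (window 2): DENY
  req#20 t=13s (window 2): DENY
  req#21 t=13s (window 2): DENY
  req#22 t=13s (window 2): DENY
  req#23 t=13s (window 2): DENY
  req#24 t=14s (window 2): DENY
  req#25 t=15s (window 3): ALLOW

Allowed counts by window: 2 2 1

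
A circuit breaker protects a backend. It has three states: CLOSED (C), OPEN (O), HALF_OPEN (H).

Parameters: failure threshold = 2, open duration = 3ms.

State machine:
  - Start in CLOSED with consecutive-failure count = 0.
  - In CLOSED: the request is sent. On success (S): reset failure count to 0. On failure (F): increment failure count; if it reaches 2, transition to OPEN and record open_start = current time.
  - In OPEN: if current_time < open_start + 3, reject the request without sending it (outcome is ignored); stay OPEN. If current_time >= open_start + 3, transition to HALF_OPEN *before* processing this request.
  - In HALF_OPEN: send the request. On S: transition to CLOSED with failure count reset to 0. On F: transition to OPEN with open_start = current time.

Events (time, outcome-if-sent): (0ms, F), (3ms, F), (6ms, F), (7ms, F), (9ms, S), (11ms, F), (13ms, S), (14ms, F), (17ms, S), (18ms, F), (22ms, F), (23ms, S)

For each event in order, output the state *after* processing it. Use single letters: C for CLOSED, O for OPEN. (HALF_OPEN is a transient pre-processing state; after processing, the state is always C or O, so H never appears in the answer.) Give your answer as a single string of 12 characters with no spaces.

Answer: COOOCCCCCCOO

Derivation:
State after each event:
  event#1 t=0ms outcome=F: state=CLOSED
  event#2 t=3ms outcome=F: state=OPEN
  event#3 t=6ms outcome=F: state=OPEN
  event#4 t=7ms outcome=F: state=OPEN
  event#5 t=9ms outcome=S: state=CLOSED
  event#6 t=11ms outcome=F: state=CLOSED
  event#7 t=13ms outcome=S: state=CLOSED
  event#8 t=14ms outcome=F: state=CLOSED
  event#9 t=17ms outcome=S: state=CLOSED
  event#10 t=18ms outcome=F: state=CLOSED
  event#11 t=22ms outcome=F: state=OPEN
  event#12 t=23ms outcome=S: state=OPEN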